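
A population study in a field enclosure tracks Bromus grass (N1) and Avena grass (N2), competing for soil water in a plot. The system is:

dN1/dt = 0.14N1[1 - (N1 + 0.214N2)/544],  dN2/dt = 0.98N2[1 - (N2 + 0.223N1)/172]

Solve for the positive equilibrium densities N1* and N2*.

Setting both brackets to zero gives the nullclines N1 + 0.214N2 = 544 and 0.223N1 + N2 = 172.
Substituting N2 = 172 - 0.223N1 into the first: N1(1 - 0.214·0.223) = 544 - 0.214·172.
So N1* = 507/0.952 = 533, and then N2* = 172 - 0.223·533 = 53.2.

N1* ≈ 533, N2* ≈ 53.2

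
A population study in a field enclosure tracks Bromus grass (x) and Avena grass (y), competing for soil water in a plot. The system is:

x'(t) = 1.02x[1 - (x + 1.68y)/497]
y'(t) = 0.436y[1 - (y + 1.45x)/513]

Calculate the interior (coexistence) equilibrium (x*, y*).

Setting both brackets to zero gives the nullclines x + 1.68y = 497 and 1.45x + y = 513.
Substituting y = 513 - 1.45x into the first: x(1 - 1.68·1.45) = 497 - 1.68·513.
So x* = -365/-1.44 = 254, and then y* = 513 - 1.45·254 = 145.

x* ≈ 254, y* ≈ 145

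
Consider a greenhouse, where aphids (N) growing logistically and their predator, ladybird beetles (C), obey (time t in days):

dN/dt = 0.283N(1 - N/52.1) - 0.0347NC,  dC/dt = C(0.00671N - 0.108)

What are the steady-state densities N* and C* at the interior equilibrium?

From dC/dt = 0 with C > 0: 0.00671N* = 0.108, so N* = 16.1.
Substitute into dN/dt = 0: 0.283(1 - 16.1/52.1) = 0.0347C*.
The bracket is 0.691, giving C* = 0.196/0.0347 = 5.64.

N* ≈ 16.1, C* ≈ 5.64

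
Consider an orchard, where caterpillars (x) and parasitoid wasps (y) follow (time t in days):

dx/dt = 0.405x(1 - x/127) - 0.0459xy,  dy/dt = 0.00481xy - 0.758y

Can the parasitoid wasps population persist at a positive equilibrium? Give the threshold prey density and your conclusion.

Threshold x = 158; K < 158, so no, the predator goes extinct.

The predator equation gives dy/dt > 0 only when x > 0.758/0.00481 = 158.
Without the predator, x → K = 127. Since 127 < 158, the predator cannot invade.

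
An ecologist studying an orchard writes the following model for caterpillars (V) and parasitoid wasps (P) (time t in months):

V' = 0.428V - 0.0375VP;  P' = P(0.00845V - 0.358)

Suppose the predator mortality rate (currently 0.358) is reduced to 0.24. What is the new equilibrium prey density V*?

At the interior fixed point, setting dP/dt = 0 with P > 0 fixes V* = (predator death rate)/(VP coefficient) — independent of the other coefficients.
With the change, V* = 0.24/0.00845 = 28.4; it falls from 42.4.

V* ≈ 28.4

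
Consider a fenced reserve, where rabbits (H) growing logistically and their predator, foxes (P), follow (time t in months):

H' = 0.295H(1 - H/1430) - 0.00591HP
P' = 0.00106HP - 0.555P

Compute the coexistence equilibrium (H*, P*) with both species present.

From dP/dt = 0 with P > 0: 0.00106H* = 0.555, so H* = 524.
Substitute into dH/dt = 0: 0.295(1 - 524/1430) = 0.00591P*.
The bracket is 0.634, giving P* = 0.187/0.00591 = 31.6.

H* ≈ 524, P* ≈ 31.6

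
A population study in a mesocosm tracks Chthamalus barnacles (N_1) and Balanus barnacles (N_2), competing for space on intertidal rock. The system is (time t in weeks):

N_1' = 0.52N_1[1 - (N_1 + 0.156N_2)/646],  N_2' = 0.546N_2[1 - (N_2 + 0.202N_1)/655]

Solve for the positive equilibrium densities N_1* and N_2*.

Setting both brackets to zero gives the nullclines N_1 + 0.156N_2 = 646 and 0.202N_1 + N_2 = 655.
Substituting N_2 = 655 - 0.202N_1 into the first: N_1(1 - 0.156·0.202) = 646 - 0.156·655.
So N_1* = 544/0.968 = 562, and then N_2* = 655 - 0.202·562 = 542.

N_1* ≈ 562, N_2* ≈ 542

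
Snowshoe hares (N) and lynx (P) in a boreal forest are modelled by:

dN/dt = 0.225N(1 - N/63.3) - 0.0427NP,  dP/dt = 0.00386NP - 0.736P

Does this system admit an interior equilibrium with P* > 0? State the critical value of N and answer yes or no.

The predator equation gives dP/dt > 0 only when N > 0.736/0.00386 = 191.
Without the predator, N → K = 63.3. Since 63.3 < 191, the predator cannot invade.

Threshold N = 191; K < 191, so no, the predator goes extinct.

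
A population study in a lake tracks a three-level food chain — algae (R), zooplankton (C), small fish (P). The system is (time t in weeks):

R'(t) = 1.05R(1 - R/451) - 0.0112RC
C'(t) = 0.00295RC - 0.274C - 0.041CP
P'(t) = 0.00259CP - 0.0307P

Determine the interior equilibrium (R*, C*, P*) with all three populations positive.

R* ≈ 394, C* ≈ 11.9, P* ≈ 21.7

From dP/dt = 0: 0.00259C* = 0.0307, so C* = 11.9.
From dR/dt = 0: 1.05(1 - R*/451) = 0.0112·11.9, giving R* = 451·(1 - 0.126) = 394.
From dC/dt = 0: 0.00295·394 - 0.274 = 0.041P*, so P* = 0.888/0.041 = 21.7.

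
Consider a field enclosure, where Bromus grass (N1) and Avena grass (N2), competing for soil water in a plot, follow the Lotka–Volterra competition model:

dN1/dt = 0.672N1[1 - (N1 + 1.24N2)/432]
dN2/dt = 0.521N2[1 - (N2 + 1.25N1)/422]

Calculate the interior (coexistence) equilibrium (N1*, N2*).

N1* ≈ 166, N2* ≈ 215

Setting both brackets to zero gives the nullclines N1 + 1.24N2 = 432 and 1.25N1 + N2 = 422.
Substituting N2 = 422 - 1.25N1 into the first: N1(1 - 1.24·1.25) = 432 - 1.24·422.
So N1* = -91.3/-0.55 = 166, and then N2* = 422 - 1.25·166 = 215.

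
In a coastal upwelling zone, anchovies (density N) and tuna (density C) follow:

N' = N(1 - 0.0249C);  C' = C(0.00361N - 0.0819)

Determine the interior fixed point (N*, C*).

Set dC/dt = 0 with C > 0: 0.00361N - 0.0819 = 0, so N* = 0.0819/0.00361 = 22.7.
Set dN/dt = 0 with N > 0: 1 - 0.0249C = 0, so C* = 1/0.0249 = 40.2.

N* ≈ 22.7, C* ≈ 40.2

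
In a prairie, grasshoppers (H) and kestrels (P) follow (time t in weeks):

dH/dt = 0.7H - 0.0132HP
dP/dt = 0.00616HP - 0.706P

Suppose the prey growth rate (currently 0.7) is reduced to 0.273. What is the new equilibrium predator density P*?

P* ≈ 20.7

At the interior fixed point, setting dH/dt = 0 with H > 0 fixes P* = (prey growth rate)/(HP coefficient) — independent of the other coefficients.
With the change, P* = 0.273/0.0132 = 20.7; it falls from 53.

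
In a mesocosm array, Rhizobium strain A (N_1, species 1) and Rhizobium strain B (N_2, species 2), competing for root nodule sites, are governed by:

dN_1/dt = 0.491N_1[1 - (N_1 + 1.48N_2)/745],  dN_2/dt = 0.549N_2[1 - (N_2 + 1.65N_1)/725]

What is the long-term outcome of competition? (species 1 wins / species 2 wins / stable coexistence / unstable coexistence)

unstable coexistence (outcome depends on initial conditions)

Compare the nullcline intercepts: K1/α12 = 745/1.48 = 503 < K2 = 725; K2/α21 = 725/1.65 = 439 < K1 = 745.
Since both are reversed, neither can invade when rare; the interior point is a saddle.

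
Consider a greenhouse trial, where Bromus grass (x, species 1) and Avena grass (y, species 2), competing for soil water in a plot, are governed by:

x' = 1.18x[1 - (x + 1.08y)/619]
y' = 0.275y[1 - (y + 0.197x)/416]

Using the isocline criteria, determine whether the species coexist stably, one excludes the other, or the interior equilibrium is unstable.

Compare the nullcline intercepts: K1/α12 = 619/1.08 = 573 > K2 = 416; K2/α21 = 416/0.197 = 2110 > K1 = 619.
Since both inequalities hold, each species can invade when rare, so the interior equilibrium is stable.

stable coexistence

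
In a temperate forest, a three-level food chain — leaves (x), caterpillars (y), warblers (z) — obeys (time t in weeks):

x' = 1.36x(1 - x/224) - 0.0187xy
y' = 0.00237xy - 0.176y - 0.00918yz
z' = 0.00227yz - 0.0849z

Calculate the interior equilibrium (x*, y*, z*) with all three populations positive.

From dz/dt = 0: 0.00227y* = 0.0849, so y* = 37.4.
From dx/dt = 0: 1.36(1 - x*/224) = 0.0187·37.4, giving x* = 224·(1 - 0.514) = 109.
From dy/dt = 0: 0.00237·109 - 0.176 = 0.00918z*, so z* = 0.0819/0.00918 = 8.92.

x* ≈ 109, y* ≈ 37.4, z* ≈ 8.92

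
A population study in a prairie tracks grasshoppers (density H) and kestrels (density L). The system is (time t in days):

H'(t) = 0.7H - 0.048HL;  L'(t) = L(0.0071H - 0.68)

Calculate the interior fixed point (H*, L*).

H* ≈ 95.8, L* ≈ 14.6

Set dL/dt = 0 with L > 0: 0.0071H - 0.68 = 0, so H* = 0.68/0.0071 = 95.8.
Set dH/dt = 0 with H > 0: 0.7 - 0.048L = 0, so L* = 0.7/0.048 = 14.6.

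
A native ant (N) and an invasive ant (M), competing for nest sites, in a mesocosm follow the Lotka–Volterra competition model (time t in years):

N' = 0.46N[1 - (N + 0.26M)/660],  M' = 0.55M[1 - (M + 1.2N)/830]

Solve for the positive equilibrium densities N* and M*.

N* ≈ 646, M* ≈ 55.2

Setting both brackets to zero gives the nullclines N + 0.26M = 660 and 1.2N + M = 830.
Substituting M = 830 - 1.2N into the first: N(1 - 0.26·1.2) = 660 - 0.26·830.
So N* = 444/0.688 = 646, and then M* = 830 - 1.2·646 = 55.2.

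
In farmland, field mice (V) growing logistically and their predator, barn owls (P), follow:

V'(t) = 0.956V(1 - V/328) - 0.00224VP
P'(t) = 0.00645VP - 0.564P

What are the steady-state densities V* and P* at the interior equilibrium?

From dP/dt = 0 with P > 0: 0.00645V* = 0.564, so V* = 87.4.
Substitute into dV/dt = 0: 0.956(1 - 87.4/328) = 0.00224P*.
The bracket is 0.733, giving P* = 0.701/0.00224 = 313.

V* ≈ 87.4, P* ≈ 313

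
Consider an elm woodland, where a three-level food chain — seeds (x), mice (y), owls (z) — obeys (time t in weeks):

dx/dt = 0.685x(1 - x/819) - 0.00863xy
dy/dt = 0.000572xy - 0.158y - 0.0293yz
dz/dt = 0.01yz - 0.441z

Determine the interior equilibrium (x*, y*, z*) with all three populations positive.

x* ≈ 364, y* ≈ 44.1, z* ≈ 1.71

From dz/dt = 0: 0.01y* = 0.441, so y* = 44.1.
From dx/dt = 0: 0.685(1 - x*/819) = 0.00863·44.1, giving x* = 819·(1 - 0.556) = 364.
From dy/dt = 0: 0.000572·364 - 0.158 = 0.0293z*, so z* = 0.0502/0.0293 = 1.71.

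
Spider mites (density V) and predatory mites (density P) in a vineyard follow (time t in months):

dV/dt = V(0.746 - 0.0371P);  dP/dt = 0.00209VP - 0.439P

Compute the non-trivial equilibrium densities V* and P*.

V* ≈ 210, P* ≈ 20.1

Set dP/dt = 0 with P > 0: 0.00209V - 0.439 = 0, so V* = 0.439/0.00209 = 210.
Set dV/dt = 0 with V > 0: 0.746 - 0.0371P = 0, so P* = 0.746/0.0371 = 20.1.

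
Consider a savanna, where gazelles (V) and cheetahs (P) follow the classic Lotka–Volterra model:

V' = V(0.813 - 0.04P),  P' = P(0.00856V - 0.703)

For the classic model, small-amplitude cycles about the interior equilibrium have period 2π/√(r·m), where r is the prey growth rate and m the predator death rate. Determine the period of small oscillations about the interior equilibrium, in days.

Here r = 0.813 and m = 0.703, so r·m = 0.572.
ω = √0.572 = 0.756 per day, hence T = 2π/ω ≈ 8.31 days.

T ≈ 8.31 days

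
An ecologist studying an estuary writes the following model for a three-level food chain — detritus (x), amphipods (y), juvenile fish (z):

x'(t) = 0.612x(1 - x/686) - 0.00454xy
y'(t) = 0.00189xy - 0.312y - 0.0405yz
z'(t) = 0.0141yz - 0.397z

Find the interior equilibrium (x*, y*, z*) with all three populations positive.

From dz/dt = 0: 0.0141y* = 0.397, so y* = 28.2.
From dx/dt = 0: 0.612(1 - x*/686) = 0.00454·28.2, giving x* = 686·(1 - 0.209) = 543.
From dy/dt = 0: 0.00189·543 - 0.312 = 0.0405z*, so z* = 0.714/0.0405 = 17.6.

x* ≈ 543, y* ≈ 28.2, z* ≈ 17.6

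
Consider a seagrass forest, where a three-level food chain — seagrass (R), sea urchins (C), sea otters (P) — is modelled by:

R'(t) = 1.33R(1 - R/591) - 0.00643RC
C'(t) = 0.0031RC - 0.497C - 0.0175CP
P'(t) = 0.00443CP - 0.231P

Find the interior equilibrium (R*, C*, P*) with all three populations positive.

R* ≈ 442, C* ≈ 52.1, P* ≈ 49.9

From dP/dt = 0: 0.00443C* = 0.231, so C* = 52.1.
From dR/dt = 0: 1.33(1 - R*/591) = 0.00643·52.1, giving R* = 591·(1 - 0.252) = 442.
From dC/dt = 0: 0.0031·442 - 0.497 = 0.0175P*, so P* = 0.873/0.0175 = 49.9.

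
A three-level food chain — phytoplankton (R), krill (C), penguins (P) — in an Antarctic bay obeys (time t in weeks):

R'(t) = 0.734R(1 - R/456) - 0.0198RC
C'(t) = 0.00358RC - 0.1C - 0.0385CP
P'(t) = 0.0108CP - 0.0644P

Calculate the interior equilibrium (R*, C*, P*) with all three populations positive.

R* ≈ 383, C* ≈ 5.96, P* ≈ 33

From dP/dt = 0: 0.0108C* = 0.0644, so C* = 5.96.
From dR/dt = 0: 0.734(1 - R*/456) = 0.0198·5.96, giving R* = 456·(1 - 0.161) = 383.
From dC/dt = 0: 0.00358·383 - 0.1 = 0.0385P*, so P* = 1.27/0.0385 = 33.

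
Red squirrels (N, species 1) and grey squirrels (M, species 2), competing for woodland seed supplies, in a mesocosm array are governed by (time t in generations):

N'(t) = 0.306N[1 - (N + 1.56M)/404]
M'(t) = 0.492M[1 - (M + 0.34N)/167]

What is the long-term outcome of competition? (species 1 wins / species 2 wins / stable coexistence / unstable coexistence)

Compare the nullcline intercepts: K1/α12 = 404/1.56 = 259 > K2 = 167; K2/α21 = 167/0.34 = 491 > K1 = 404.
Since both inequalities hold, each species can invade when rare, so the interior equilibrium is stable.

stable coexistence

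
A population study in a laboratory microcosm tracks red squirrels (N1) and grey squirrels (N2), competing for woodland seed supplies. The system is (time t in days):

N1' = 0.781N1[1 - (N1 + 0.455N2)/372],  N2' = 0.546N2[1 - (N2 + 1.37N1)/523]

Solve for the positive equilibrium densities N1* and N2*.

N1* ≈ 356, N2* ≈ 35.5

Setting both brackets to zero gives the nullclines N1 + 0.455N2 = 372 and 1.37N1 + N2 = 523.
Substituting N2 = 523 - 1.37N1 into the first: N1(1 - 0.455·1.37) = 372 - 0.455·523.
So N1* = 134/0.377 = 356, and then N2* = 523 - 1.37·356 = 35.5.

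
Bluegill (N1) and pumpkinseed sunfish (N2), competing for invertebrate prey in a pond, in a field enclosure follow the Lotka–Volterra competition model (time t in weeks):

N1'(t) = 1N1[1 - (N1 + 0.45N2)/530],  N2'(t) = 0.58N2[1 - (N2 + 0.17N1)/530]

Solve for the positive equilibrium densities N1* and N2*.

N1* ≈ 316, N2* ≈ 476

Setting both brackets to zero gives the nullclines N1 + 0.45N2 = 530 and 0.17N1 + N2 = 530.
Substituting N2 = 530 - 0.17N1 into the first: N1(1 - 0.45·0.17) = 530 - 0.45·530.
So N1* = 292/0.923 = 316, and then N2* = 530 - 0.17·316 = 476.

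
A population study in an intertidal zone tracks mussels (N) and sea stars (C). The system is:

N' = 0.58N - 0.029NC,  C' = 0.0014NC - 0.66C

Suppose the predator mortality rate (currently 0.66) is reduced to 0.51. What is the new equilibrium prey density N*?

At the interior fixed point, setting dC/dt = 0 with C > 0 fixes N* = (predator death rate)/(NC coefficient) — independent of the other coefficients.
With the change, N* = 0.51/0.0014 = 364; it falls from 471.

N* ≈ 364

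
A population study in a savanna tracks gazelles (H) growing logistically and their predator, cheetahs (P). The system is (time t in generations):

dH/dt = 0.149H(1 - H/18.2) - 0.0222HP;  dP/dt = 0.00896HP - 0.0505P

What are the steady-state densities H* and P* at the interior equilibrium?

H* ≈ 5.64, P* ≈ 4.63

From dP/dt = 0 with P > 0: 0.00896H* = 0.0505, so H* = 5.64.
Substitute into dH/dt = 0: 0.149(1 - 5.64/18.2) = 0.0222P*.
The bracket is 0.69, giving P* = 0.103/0.0222 = 4.63.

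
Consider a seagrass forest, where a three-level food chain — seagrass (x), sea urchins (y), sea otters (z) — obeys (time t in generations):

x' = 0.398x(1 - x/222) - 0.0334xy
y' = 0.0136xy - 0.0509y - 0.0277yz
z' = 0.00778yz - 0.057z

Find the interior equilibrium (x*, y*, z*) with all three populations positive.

x* ≈ 85.5, y* ≈ 7.33, z* ≈ 40.1

From dz/dt = 0: 0.00778y* = 0.057, so y* = 7.33.
From dx/dt = 0: 0.398(1 - x*/222) = 0.0334·7.33, giving x* = 222·(1 - 0.615) = 85.5.
From dy/dt = 0: 0.0136·85.5 - 0.0509 = 0.0277z*, so z* = 1.11/0.0277 = 40.1.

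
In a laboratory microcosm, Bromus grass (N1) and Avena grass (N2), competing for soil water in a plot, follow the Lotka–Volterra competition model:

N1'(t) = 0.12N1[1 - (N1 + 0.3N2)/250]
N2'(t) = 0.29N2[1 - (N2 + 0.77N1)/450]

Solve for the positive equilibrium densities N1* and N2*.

Setting both brackets to zero gives the nullclines N1 + 0.3N2 = 250 and 0.77N1 + N2 = 450.
Substituting N2 = 450 - 0.77N1 into the first: N1(1 - 0.3·0.77) = 250 - 0.3·450.
So N1* = 115/0.769 = 150, and then N2* = 450 - 0.77·150 = 335.

N1* ≈ 150, N2* ≈ 335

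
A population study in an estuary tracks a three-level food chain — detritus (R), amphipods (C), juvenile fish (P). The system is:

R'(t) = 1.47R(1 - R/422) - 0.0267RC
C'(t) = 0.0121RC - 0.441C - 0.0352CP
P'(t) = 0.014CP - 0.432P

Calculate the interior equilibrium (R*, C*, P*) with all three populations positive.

R* ≈ 185, C* ≈ 30.9, P* ≈ 51.2

From dP/dt = 0: 0.014C* = 0.432, so C* = 30.9.
From dR/dt = 0: 1.47(1 - R*/422) = 0.0267·30.9, giving R* = 422·(1 - 0.56) = 185.
From dC/dt = 0: 0.0121·185 - 0.441 = 0.0352P*, so P* = 1.8/0.0352 = 51.2.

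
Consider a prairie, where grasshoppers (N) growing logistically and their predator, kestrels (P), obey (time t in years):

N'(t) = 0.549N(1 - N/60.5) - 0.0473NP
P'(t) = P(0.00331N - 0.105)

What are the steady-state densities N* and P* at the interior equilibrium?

N* ≈ 31.7, P* ≈ 5.52

From dP/dt = 0 with P > 0: 0.00331N* = 0.105, so N* = 31.7.
Substitute into dN/dt = 0: 0.549(1 - 31.7/60.5) = 0.0473P*.
The bracket is 0.476, giving P* = 0.261/0.0473 = 5.52.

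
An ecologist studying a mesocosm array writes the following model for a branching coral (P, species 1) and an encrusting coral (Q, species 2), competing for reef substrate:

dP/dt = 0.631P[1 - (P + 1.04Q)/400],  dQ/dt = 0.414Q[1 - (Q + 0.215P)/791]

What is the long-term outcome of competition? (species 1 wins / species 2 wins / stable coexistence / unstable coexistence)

Compare the nullcline intercepts: K1/α12 = 400/1.04 = 385 < K2 = 791; K2/α21 = 791/0.215 = 3680 > K1 = 400.
Since the inequalities point opposite ways, species 2 can invade but species 1 cannot.

species 2 excludes species 1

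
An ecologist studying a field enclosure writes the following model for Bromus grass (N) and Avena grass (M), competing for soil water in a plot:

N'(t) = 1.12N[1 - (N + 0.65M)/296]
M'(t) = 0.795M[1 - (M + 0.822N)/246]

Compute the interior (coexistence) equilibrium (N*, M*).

Setting both brackets to zero gives the nullclines N + 0.65M = 296 and 0.822N + M = 246.
Substituting M = 246 - 0.822N into the first: N(1 - 0.65·0.822) = 296 - 0.65·246.
So N* = 136/0.466 = 292, and then M* = 246 - 0.822·292 = 5.77.

N* ≈ 292, M* ≈ 5.77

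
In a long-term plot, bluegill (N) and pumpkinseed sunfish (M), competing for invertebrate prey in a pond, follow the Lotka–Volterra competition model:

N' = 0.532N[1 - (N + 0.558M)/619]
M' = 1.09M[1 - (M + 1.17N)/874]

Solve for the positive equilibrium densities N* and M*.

N* ≈ 378, M* ≈ 431

Setting both brackets to zero gives the nullclines N + 0.558M = 619 and 1.17N + M = 874.
Substituting M = 874 - 1.17N into the first: N(1 - 0.558·1.17) = 619 - 0.558·874.
So N* = 131/0.347 = 378, and then M* = 874 - 1.17·378 = 431.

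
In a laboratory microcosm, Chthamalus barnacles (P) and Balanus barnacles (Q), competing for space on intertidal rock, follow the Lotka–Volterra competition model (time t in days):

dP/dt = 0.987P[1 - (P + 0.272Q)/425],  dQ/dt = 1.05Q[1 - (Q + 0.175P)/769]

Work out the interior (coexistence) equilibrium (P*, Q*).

P* ≈ 227, Q* ≈ 729

Setting both brackets to zero gives the nullclines P + 0.272Q = 425 and 0.175P + Q = 769.
Substituting Q = 769 - 0.175P into the first: P(1 - 0.272·0.175) = 425 - 0.272·769.
So P* = 216/0.952 = 227, and then Q* = 769 - 0.175·227 = 729.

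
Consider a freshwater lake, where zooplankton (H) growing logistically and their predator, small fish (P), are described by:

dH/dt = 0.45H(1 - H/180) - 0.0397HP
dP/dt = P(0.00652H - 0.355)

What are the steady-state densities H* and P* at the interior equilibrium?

H* ≈ 54.4, P* ≈ 7.91

From dP/dt = 0 with P > 0: 0.00652H* = 0.355, so H* = 54.4.
Substitute into dH/dt = 0: 0.45(1 - 54.4/180) = 0.0397P*.
The bracket is 0.698, giving P* = 0.314/0.0397 = 7.91.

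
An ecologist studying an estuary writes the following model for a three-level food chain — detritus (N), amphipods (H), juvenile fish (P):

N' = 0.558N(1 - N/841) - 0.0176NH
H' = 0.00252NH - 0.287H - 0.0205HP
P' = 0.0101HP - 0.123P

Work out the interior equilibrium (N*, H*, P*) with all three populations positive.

N* ≈ 518, H* ≈ 12.2, P* ≈ 49.7

From dP/dt = 0: 0.0101H* = 0.123, so H* = 12.2.
From dN/dt = 0: 0.558(1 - N*/841) = 0.0176·12.2, giving N* = 841·(1 - 0.384) = 518.
From dH/dt = 0: 0.00252·518 - 0.287 = 0.0205P*, so P* = 1.02/0.0205 = 49.7.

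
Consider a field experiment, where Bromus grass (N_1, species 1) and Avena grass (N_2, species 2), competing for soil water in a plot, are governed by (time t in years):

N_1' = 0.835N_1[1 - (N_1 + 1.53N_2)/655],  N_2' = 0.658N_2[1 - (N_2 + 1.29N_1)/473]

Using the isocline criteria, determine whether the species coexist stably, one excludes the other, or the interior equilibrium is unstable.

unstable coexistence (outcome depends on initial conditions)

Compare the nullcline intercepts: K1/α12 = 655/1.53 = 428 < K2 = 473; K2/α21 = 473/1.29 = 367 < K1 = 655.
Since both are reversed, neither can invade when rare; the interior point is a saddle.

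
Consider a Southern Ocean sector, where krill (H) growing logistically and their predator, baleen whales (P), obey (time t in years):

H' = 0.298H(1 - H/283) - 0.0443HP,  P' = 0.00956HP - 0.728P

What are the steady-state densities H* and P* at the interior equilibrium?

From dP/dt = 0 with P > 0: 0.00956H* = 0.728, so H* = 76.2.
Substitute into dH/dt = 0: 0.298(1 - 76.2/283) = 0.0443P*.
The bracket is 0.731, giving P* = 0.218/0.0443 = 4.92.

H* ≈ 76.2, P* ≈ 4.92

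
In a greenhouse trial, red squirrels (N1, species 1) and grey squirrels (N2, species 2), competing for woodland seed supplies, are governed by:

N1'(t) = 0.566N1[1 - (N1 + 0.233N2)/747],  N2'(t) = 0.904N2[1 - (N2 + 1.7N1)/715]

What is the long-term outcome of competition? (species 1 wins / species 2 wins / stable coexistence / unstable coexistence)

species 1 excludes species 2

Compare the nullcline intercepts: K1/α12 = 747/0.233 = 3210 > K2 = 715; K2/α21 = 715/1.7 = 421 < K1 = 747.
Since the inequalities point opposite ways, species 1 can invade but species 2 cannot.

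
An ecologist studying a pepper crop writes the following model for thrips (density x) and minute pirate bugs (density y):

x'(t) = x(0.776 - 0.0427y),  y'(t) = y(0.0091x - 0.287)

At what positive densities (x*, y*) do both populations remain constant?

Set dy/dt = 0 with y > 0: 0.0091x - 0.287 = 0, so x* = 0.287/0.0091 = 31.5.
Set dx/dt = 0 with x > 0: 0.776 - 0.0427y = 0, so y* = 0.776/0.0427 = 18.2.

x* ≈ 31.5, y* ≈ 18.2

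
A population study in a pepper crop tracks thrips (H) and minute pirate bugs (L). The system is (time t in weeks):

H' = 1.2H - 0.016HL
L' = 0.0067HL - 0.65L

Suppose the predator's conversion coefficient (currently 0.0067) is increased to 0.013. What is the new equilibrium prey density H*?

H* ≈ 50

At the interior fixed point, setting dL/dt = 0 with L > 0 fixes H* = (predator death rate)/(HL coefficient) — independent of the other coefficients.
With the change, H* = 0.65/0.013 = 50; it falls from 97.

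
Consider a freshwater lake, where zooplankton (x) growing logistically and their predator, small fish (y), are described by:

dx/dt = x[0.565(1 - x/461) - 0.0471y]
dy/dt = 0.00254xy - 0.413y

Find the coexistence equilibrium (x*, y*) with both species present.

x* ≈ 163, y* ≈ 7.76

From dy/dt = 0 with y > 0: 0.00254x* = 0.413, so x* = 163.
Substitute into dx/dt = 0: 0.565(1 - 163/461) = 0.0471y*.
The bracket is 0.647, giving y* = 0.366/0.0471 = 7.76.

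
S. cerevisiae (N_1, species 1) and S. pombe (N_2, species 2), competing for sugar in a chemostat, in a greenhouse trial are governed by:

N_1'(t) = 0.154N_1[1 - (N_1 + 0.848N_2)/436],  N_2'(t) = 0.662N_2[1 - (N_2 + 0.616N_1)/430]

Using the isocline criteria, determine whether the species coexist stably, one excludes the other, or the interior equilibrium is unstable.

stable coexistence

Compare the nullcline intercepts: K1/α12 = 436/0.848 = 514 > K2 = 430; K2/α21 = 430/0.616 = 698 > K1 = 436.
Since both inequalities hold, each species can invade when rare, so the interior equilibrium is stable.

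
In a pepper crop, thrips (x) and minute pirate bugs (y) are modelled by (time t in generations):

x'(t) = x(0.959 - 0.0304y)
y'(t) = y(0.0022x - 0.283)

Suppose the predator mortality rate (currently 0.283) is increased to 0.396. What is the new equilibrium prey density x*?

At the interior fixed point, setting dy/dt = 0 with y > 0 fixes x* = (predator death rate)/(xy coefficient) — independent of the other coefficients.
With the change, x* = 0.396/0.0022 = 180; it rises from 129.

x* ≈ 180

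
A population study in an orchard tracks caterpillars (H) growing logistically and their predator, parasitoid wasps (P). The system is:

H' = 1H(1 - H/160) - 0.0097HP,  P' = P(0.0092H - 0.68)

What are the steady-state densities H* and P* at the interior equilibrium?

From dP/dt = 0 with P > 0: 0.0092H* = 0.68, so H* = 73.9.
Substitute into dH/dt = 0: 1(1 - 73.9/160) = 0.0097P*.
The bracket is 0.538, giving P* = 0.538/0.0097 = 55.5.

H* ≈ 73.9, P* ≈ 55.5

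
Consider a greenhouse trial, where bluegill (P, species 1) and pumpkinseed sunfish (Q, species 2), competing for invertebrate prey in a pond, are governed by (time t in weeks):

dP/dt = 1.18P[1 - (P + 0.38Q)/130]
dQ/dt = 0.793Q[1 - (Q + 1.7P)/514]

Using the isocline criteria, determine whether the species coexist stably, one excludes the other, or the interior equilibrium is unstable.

Compare the nullcline intercepts: K1/α12 = 130/0.38 = 342 < K2 = 514; K2/α21 = 514/1.7 = 302 > K1 = 130.
Since the inequalities point opposite ways, species 2 can invade but species 1 cannot.

species 2 excludes species 1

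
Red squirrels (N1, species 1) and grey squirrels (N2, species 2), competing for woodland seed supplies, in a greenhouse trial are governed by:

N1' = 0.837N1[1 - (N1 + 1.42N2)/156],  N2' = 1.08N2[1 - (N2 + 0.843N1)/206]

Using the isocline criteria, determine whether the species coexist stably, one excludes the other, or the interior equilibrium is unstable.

species 2 excludes species 1

Compare the nullcline intercepts: K1/α12 = 156/1.42 = 110 < K2 = 206; K2/α21 = 206/0.843 = 244 > K1 = 156.
Since the inequalities point opposite ways, species 2 can invade but species 1 cannot.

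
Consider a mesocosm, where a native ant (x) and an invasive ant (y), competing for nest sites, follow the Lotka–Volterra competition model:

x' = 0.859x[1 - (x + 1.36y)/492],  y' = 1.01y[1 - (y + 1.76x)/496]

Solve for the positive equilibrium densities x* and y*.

Setting both brackets to zero gives the nullclines x + 1.36y = 492 and 1.76x + y = 496.
Substituting y = 496 - 1.76x into the first: x(1 - 1.36·1.76) = 492 - 1.36·496.
So x* = -183/-1.39 = 131, and then y* = 496 - 1.76·131 = 265.

x* ≈ 131, y* ≈ 265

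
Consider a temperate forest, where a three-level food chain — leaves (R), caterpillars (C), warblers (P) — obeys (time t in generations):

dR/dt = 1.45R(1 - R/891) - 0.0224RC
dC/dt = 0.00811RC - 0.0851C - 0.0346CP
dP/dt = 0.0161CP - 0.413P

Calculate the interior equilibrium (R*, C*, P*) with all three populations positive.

R* ≈ 538, C* ≈ 25.7, P* ≈ 124

From dP/dt = 0: 0.0161C* = 0.413, so C* = 25.7.
From dR/dt = 0: 1.45(1 - R*/891) = 0.0224·25.7, giving R* = 891·(1 - 0.396) = 538.
From dC/dt = 0: 0.00811·538 - 0.0851 = 0.0346P*, so P* = 4.28/0.0346 = 124.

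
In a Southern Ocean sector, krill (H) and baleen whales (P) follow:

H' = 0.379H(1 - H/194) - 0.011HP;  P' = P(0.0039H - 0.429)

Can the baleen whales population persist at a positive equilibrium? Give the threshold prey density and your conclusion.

The predator equation gives dP/dt > 0 only when H > 0.429/0.0039 = 110.
Without the predator, H → K = 194. Since 194 > 110, the predator can invade and persist.

Threshold H = 110; K > 110, so yes, the predator persists.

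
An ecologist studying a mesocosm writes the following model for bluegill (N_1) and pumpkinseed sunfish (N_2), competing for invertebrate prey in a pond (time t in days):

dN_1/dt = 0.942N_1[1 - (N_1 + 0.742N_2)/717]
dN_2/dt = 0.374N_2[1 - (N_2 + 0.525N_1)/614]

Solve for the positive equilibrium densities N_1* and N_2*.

N_1* ≈ 428, N_2* ≈ 389

Setting both brackets to zero gives the nullclines N_1 + 0.742N_2 = 717 and 0.525N_1 + N_2 = 614.
Substituting N_2 = 614 - 0.525N_1 into the first: N_1(1 - 0.742·0.525) = 717 - 0.742·614.
So N_1* = 261/0.61 = 428, and then N_2* = 614 - 0.525·428 = 389.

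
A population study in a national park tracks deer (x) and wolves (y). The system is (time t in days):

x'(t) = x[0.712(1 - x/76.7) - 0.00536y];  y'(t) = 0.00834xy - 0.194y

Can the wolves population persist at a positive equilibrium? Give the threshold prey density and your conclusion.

The predator equation gives dy/dt > 0 only when x > 0.194/0.00834 = 23.3.
Without the predator, x → K = 76.7. Since 76.7 > 23.3, the predator can invade and persist.

Threshold x = 23.3; K > 23.3, so yes, the predator persists.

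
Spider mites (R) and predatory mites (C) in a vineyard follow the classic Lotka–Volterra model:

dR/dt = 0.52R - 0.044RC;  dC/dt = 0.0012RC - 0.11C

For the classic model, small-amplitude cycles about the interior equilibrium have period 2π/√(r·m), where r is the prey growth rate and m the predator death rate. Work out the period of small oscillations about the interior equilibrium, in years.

T ≈ 26.3 years

Here r = 0.52 and m = 0.11, so r·m = 0.0572.
ω = √0.0572 = 0.239 per year, hence T = 2π/ω ≈ 26.3 years.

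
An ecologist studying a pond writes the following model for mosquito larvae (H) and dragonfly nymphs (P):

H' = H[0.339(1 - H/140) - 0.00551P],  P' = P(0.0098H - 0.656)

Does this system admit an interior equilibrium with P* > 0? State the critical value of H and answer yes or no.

Threshold H = 66.9; K > 66.9, so yes, the predator persists.

The predator equation gives dP/dt > 0 only when H > 0.656/0.0098 = 66.9.
Without the predator, H → K = 140. Since 140 > 66.9, the predator can invade and persist.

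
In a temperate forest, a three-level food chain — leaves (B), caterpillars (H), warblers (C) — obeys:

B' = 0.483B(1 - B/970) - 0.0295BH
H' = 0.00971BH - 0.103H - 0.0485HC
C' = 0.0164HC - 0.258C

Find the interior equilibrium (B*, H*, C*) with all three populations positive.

From dC/dt = 0: 0.0164H* = 0.258, so H* = 15.7.
From dB/dt = 0: 0.483(1 - B*/970) = 0.0295·15.7, giving B* = 970·(1 - 0.961) = 38.
From dH/dt = 0: 0.00971·38 - 0.103 = 0.0485C*, so C* = 0.266/0.0485 = 5.48.

B* ≈ 38, H* ≈ 15.7, C* ≈ 5.48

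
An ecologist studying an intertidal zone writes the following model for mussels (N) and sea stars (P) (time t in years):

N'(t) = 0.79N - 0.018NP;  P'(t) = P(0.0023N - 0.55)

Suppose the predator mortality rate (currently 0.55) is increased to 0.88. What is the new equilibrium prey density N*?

At the interior fixed point, setting dP/dt = 0 with P > 0 fixes N* = (predator death rate)/(NP coefficient) — independent of the other coefficients.
With the change, N* = 0.88/0.0023 = 383; it rises from 239.

N* ≈ 383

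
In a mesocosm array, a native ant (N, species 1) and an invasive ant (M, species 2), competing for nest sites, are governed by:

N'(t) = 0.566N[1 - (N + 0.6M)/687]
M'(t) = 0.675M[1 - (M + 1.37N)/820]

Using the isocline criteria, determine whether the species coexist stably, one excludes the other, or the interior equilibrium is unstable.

species 1 excludes species 2

Compare the nullcline intercepts: K1/α12 = 687/0.6 = 1140 > K2 = 820; K2/α21 = 820/1.37 = 599 < K1 = 687.
Since the inequalities point opposite ways, species 1 can invade but species 2 cannot.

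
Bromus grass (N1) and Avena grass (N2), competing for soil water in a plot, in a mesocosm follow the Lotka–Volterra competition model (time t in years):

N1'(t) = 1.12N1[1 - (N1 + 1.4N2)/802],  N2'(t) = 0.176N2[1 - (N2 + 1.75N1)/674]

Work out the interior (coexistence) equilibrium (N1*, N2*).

N1* ≈ 97.7, N2* ≈ 503

Setting both brackets to zero gives the nullclines N1 + 1.4N2 = 802 and 1.75N1 + N2 = 674.
Substituting N2 = 674 - 1.75N1 into the first: N1(1 - 1.4·1.75) = 802 - 1.4·674.
So N1* = -142/-1.45 = 97.7, and then N2* = 674 - 1.75·97.7 = 503.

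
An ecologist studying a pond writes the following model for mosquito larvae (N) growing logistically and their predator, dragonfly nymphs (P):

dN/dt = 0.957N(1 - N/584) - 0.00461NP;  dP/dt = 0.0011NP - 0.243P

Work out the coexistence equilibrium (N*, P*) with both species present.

From dP/dt = 0 with P > 0: 0.0011N* = 0.243, so N* = 221.
Substitute into dN/dt = 0: 0.957(1 - 221/584) = 0.00461P*.
The bracket is 0.622, giving P* = 0.595/0.00461 = 129.

N* ≈ 221, P* ≈ 129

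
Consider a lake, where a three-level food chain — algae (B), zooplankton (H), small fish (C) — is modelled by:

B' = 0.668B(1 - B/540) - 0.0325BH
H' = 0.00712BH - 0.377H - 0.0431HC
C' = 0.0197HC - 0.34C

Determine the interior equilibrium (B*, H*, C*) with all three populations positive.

B* ≈ 86.6, H* ≈ 17.3, C* ≈ 5.55

From dC/dt = 0: 0.0197H* = 0.34, so H* = 17.3.
From dB/dt = 0: 0.668(1 - B*/540) = 0.0325·17.3, giving B* = 540·(1 - 0.84) = 86.6.
From dH/dt = 0: 0.00712·86.6 - 0.377 = 0.0431C*, so C* = 0.239/0.0431 = 5.55.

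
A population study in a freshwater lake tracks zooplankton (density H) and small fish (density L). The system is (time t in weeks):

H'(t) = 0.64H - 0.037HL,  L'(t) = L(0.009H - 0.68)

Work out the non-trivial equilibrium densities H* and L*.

H* ≈ 75.6, L* ≈ 17.3

Set dL/dt = 0 with L > 0: 0.009H - 0.68 = 0, so H* = 0.68/0.009 = 75.6.
Set dH/dt = 0 with H > 0: 0.64 - 0.037L = 0, so L* = 0.64/0.037 = 17.3.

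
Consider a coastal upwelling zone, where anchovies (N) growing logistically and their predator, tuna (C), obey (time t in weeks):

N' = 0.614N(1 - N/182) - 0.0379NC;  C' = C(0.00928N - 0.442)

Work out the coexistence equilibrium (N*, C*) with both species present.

From dC/dt = 0 with C > 0: 0.00928N* = 0.442, so N* = 47.6.
Substitute into dN/dt = 0: 0.614(1 - 47.6/182) = 0.0379C*.
The bracket is 0.738, giving C* = 0.453/0.0379 = 12.

N* ≈ 47.6, C* ≈ 12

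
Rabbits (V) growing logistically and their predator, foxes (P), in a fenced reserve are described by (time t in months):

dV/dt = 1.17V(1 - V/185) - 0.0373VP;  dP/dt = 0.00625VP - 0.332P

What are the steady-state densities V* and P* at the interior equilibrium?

From dP/dt = 0 with P > 0: 0.00625V* = 0.332, so V* = 53.1.
Substitute into dV/dt = 0: 1.17(1 - 53.1/185) = 0.0373P*.
The bracket is 0.713, giving P* = 0.834/0.0373 = 22.4.

V* ≈ 53.1, P* ≈ 22.4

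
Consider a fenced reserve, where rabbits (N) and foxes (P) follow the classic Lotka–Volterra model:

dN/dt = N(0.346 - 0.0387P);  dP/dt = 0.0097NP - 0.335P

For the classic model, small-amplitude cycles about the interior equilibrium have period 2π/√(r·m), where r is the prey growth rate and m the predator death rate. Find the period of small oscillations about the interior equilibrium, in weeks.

T ≈ 18.5 weeks

Here r = 0.346 and m = 0.335, so r·m = 0.116.
ω = √0.116 = 0.34 per week, hence T = 2π/ω ≈ 18.5 weeks.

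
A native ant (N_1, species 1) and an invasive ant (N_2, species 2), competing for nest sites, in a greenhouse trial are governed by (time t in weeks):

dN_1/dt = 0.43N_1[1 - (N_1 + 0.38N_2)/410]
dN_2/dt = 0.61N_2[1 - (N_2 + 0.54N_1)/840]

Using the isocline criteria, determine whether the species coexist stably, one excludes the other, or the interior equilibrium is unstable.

stable coexistence

Compare the nullcline intercepts: K1/α12 = 410/0.38 = 1080 > K2 = 840; K2/α21 = 840/0.54 = 1560 > K1 = 410.
Since both inequalities hold, each species can invade when rare, so the interior equilibrium is stable.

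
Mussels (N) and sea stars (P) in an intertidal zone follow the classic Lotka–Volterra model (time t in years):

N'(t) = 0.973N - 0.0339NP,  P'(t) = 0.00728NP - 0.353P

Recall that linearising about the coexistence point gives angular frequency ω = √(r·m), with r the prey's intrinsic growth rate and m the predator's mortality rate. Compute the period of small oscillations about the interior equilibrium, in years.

T ≈ 10.7 years

Here r = 0.973 and m = 0.353, so r·m = 0.343.
ω = √0.343 = 0.586 per year, hence T = 2π/ω ≈ 10.7 years.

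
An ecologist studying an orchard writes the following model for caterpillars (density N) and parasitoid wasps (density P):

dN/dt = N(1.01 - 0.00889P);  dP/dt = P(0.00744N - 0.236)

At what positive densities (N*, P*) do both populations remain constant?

Set dP/dt = 0 with P > 0: 0.00744N - 0.236 = 0, so N* = 0.236/0.00744 = 31.7.
Set dN/dt = 0 with N > 0: 1.01 - 0.00889P = 0, so P* = 1.01/0.00889 = 114.

N* ≈ 31.7, P* ≈ 114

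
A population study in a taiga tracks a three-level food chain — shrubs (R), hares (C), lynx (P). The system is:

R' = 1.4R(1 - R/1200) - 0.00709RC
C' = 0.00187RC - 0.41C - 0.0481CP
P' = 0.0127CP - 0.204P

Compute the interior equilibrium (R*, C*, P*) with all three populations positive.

R* ≈ 1100, C* ≈ 16.1, P* ≈ 34.3

From dP/dt = 0: 0.0127C* = 0.204, so C* = 16.1.
From dR/dt = 0: 1.4(1 - R*/1200) = 0.00709·16.1, giving R* = 1200·(1 - 0.0813) = 1100.
From dC/dt = 0: 0.00187·1100 - 0.41 = 0.0481P*, so P* = 1.65/0.0481 = 34.3.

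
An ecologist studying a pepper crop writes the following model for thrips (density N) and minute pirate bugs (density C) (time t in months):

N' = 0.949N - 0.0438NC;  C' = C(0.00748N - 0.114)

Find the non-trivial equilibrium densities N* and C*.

N* ≈ 15.2, C* ≈ 21.7

Set dC/dt = 0 with C > 0: 0.00748N - 0.114 = 0, so N* = 0.114/0.00748 = 15.2.
Set dN/dt = 0 with N > 0: 0.949 - 0.0438C = 0, so C* = 0.949/0.0438 = 21.7.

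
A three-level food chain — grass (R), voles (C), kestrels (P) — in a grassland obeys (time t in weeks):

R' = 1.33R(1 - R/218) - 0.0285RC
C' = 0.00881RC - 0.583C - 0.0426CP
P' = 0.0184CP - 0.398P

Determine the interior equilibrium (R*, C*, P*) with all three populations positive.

From dP/dt = 0: 0.0184C* = 0.398, so C* = 21.6.
From dR/dt = 0: 1.33(1 - R*/218) = 0.0285·21.6, giving R* = 218·(1 - 0.464) = 117.
From dC/dt = 0: 0.00881·117 - 0.583 = 0.0426P*, so P* = 0.447/0.0426 = 10.5.

R* ≈ 117, C* ≈ 21.6, P* ≈ 10.5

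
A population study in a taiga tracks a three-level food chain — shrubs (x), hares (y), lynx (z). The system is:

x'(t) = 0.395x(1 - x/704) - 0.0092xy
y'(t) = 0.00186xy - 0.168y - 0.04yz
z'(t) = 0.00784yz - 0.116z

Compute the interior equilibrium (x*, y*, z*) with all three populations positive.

x* ≈ 461, y* ≈ 14.8, z* ≈ 17.3

From dz/dt = 0: 0.00784y* = 0.116, so y* = 14.8.
From dx/dt = 0: 0.395(1 - x*/704) = 0.0092·14.8, giving x* = 704·(1 - 0.345) = 461.
From dy/dt = 0: 0.00186·461 - 0.168 = 0.04z*, so z* = 0.69/0.04 = 17.3.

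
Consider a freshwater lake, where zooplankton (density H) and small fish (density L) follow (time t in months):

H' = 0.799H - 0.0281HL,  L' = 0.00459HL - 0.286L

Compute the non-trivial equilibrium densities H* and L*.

H* ≈ 62.3, L* ≈ 28.4

Set dL/dt = 0 with L > 0: 0.00459H - 0.286 = 0, so H* = 0.286/0.00459 = 62.3.
Set dH/dt = 0 with H > 0: 0.799 - 0.0281L = 0, so L* = 0.799/0.0281 = 28.4.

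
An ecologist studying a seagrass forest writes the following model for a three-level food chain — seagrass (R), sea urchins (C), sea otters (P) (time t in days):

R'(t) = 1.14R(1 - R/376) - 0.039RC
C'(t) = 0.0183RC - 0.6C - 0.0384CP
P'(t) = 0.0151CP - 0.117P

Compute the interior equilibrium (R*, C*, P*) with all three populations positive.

From dP/dt = 0: 0.0151C* = 0.117, so C* = 7.75.
From dR/dt = 0: 1.14(1 - R*/376) = 0.039·7.75, giving R* = 376·(1 - 0.265) = 276.
From dC/dt = 0: 0.0183·276 - 0.6 = 0.0384P*, so P* = 4.46/0.0384 = 116.

R* ≈ 276, C* ≈ 7.75, P* ≈ 116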